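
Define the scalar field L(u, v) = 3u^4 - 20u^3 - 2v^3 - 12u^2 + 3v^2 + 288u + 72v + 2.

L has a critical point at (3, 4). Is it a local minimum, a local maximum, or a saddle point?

The mixed partial ∂²L/∂u∂v is 0, so the Hessian at any point is diag(L_uu, L_vv) = diag(12(3u^2 - 10u - 2), 6(-2v + 1)).
At (3, 4): H = diag(-60, -42).
Both eigenvalues are negative, so H is negative definite: a local maximum.

local maximum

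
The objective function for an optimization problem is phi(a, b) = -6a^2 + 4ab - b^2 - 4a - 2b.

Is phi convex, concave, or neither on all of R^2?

phi is quadratic, so its Hessian is the constant matrix H = [[-12, 4], [4, -2]].
det(H) = 8, tr(H) = -14.
det(H) > 0 and tr(H) < 0, so H is negative definite everywhere: concave.

concave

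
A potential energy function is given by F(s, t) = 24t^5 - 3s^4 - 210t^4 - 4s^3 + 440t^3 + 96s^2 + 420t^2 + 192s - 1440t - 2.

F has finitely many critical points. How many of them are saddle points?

6

F separates as a function of s plus a function of t, so ∇F=0 decouples.
∂F/∂s = -12(s - 4)(s + 1)(s + 4) = 0 at s ∈ {-4, -1, 4}; ∂F/∂t = 120(t - 4)(t - 3)(t - 1)(t + 1) = 0 at t ∈ {-1, 1, 3, 4}.
The Hessian is diagonal: diag(F_ss, F_tt). Second derivatives: F_ss(-4)=-288, F_ss(-1)=180, F_ss(4)=-480; F_tt(-1)=-4800, F_tt(1)=1440, F_tt(3)=-960, F_tt(4)=1800.
Saddle points occur where the two diagonal entries have opposite signs: (-4, 1), (-4, 4), (-1, -1), (-1, 3), (4, 1), (4, 4). Count: 6.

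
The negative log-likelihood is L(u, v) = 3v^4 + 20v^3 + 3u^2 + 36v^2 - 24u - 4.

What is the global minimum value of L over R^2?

-52

L(u,v) separates as P(u) + Q(v) − 4, so its minimum is min P + min Q − 4.
P'(u) = 6u - 24 vanishes at u ∈ {4}; Q'(v) = 12v(v + 2)(v + 3) vanishes at v ∈ {-3, -2, 0}.
Local minima of P (where P''>0): P(4)=-48. Local minima of Q: Q(-3)=27, Q(0)=0.
So the global minimum of L is P(4) + Q(0) − 4 = -48 + 0 − 4 = -52, attained at (4, 0).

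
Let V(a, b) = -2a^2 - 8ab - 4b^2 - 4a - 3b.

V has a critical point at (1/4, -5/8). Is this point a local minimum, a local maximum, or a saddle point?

saddle point

The Hessian of V is constant: H = [[-4, -8], [-8, -8]].
det(H) = (-4)·(-8) − (-8)² = -32.
Since det(H) < 0, H is indefinite and the critical point is a saddle point.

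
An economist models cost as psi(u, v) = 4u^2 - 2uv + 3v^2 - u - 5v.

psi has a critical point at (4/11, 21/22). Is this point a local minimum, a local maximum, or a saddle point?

local minimum

The Hessian of psi is constant: H = [[8, -2], [-2, 6]].
det(H) = 8·6 − (-2)² = 44.
det(H) > 0 and tr(H) = 14 > 0, so H is positive definite and the point is a local minimum.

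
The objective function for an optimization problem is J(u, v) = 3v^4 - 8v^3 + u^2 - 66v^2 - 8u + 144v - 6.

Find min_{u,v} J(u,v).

J(u,v) separates as P(u) + Q(v) − 6, so its minimum is min P + min Q − 6.
P'(u) = 2u - 8 vanishes at u ∈ {4}; Q'(v) = 12(v - 4)(v - 1)(v + 3) vanishes at v ∈ {-3, 1, 4}.
Local minima of P (where P''>0): P(4)=-16. Local minima of Q: Q(-3)=-567, Q(4)=-224.
So the global minimum of J is P(4) + Q(-3) − 6 = -16 − 567 − 6 = -589, attained at (4, -3).

-589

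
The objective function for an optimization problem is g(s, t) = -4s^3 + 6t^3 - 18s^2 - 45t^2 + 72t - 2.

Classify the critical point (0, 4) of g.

The mixed partial ∂²g/∂s∂t is 0, so the Hessian at any point is diag(g_ss, g_tt) = diag(-12(2s + 3), 18(2t - 5)).
At (0, 4): H = diag(-36, 54).
The eigenvalues have opposite signs, so H is indefinite: a saddle point.

saddle point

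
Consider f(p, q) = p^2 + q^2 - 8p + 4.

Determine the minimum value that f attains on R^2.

f(p,q) separates as A(p) + B(q) + 4, so its minimum is min A + min B + 4.
A'(p) = 2p - 8 vanishes at p ∈ {4}; B'(q) = 2q vanishes at q ∈ {0}.
Local minima of A (where A''>0): A(4)=-16. Local minima of B: B(0)=0.
So the global minimum of f is A(4) + B(0) + 4 = -16 + 0 + 4 = -12, attained at (4, 0).

-12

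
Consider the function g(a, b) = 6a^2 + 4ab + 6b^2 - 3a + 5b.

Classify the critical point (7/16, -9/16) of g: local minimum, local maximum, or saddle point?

local minimum

The Hessian of g is constant: H = [[12, 4], [4, 12]].
det(H) = 12·12 − 4² = 128.
det(H) > 0 and tr(H) = 24 > 0, so H is positive definite and the point is a local minimum.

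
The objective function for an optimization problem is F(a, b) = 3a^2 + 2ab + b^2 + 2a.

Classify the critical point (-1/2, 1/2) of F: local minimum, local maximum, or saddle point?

The Hessian of F is constant: H = [[6, 2], [2, 2]].
det(H) = 6·2 − 2² = 8.
det(H) > 0 and tr(H) = 8 > 0, so H is positive definite and the point is a local minimum.

local minimum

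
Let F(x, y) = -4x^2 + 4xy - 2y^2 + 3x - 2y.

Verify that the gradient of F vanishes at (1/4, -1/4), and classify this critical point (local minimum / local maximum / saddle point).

local maximum

∇F = (-8x + 4y + 3, 4x - 4y - 2); substituting (1/4, -1/4) gives ∇F = (0, 0), so (1/4, -1/4) is indeed a critical point.
The Hessian of F is constant: H = [[-8, 4], [4, -4]].
det(H) = (-8)·(-4) − 4² = 16.
det(H) > 0 and tr(H) = -12 < 0, so H is negative definite and the point is a local maximum.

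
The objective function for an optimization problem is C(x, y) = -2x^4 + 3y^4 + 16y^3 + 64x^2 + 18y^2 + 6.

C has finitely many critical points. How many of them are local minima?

C separates as a function of x plus a function of y, so ∇C=0 decouples.
∂C/∂x = -8x(x - 4)(x + 4) = 0 at x ∈ {-4, 0, 4}; ∂C/∂y = 12y(y + 1)(y + 3) = 0 at y ∈ {-3, -1, 0}.
The Hessian is diagonal: diag(C_xx, C_yy). Second derivatives: C_xx(-4)=-256, C_xx(0)=128, C_xx(4)=-256; C_yy(-3)=72, C_yy(-1)=-24, C_yy(0)=36.
Local minima occur where both diagonal entries positive: (0, -3), (0, 0). Count: 2.

2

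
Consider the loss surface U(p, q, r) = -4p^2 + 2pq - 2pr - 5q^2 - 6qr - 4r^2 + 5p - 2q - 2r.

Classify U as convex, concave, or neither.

U is quadratic, so its Hessian is the constant matrix H = [[-8, 2, -2], [2, -10, -6], [-2, -6, -8]].
Leading principal minors: -8, 76, -232.
Signs alternate −, +, − ⇒ H ≺ 0 ⇒ concave.

concave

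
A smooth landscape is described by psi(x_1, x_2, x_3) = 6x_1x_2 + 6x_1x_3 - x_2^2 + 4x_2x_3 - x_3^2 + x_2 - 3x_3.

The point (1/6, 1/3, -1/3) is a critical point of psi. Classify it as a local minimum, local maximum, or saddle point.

saddle point

The Hessian is constant: H = [[0, 6, 6], [6, -2, 4], [6, 4, -2]].
Leading principal minors: Δ₁ = 0, Δ₂ = -36, Δ₃ = 432.
The minors fit neither the all-positive nor the alternating-sign pattern, so H is indefinite: a saddle point.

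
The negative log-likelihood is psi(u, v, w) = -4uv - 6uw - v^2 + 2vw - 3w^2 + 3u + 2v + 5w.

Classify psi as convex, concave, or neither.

psi is quadratic, so its Hessian is the constant matrix H = [[0, -4, -6], [-4, -2, 2], [-6, 2, -6]].
Leading principal minors: 0, -16, 264.
Neither pattern holds ⇒ H is indefinite ⇒ neither convex nor concave.

neither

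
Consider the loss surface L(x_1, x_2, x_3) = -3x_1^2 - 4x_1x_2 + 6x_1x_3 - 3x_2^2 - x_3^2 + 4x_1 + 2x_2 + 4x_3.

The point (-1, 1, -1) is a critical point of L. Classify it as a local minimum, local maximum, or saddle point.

saddle point

The Hessian is constant: H = [[-6, -4, 6], [-4, -6, 0], [6, 0, -2]].
Leading principal minors: Δ₁ = -6, Δ₂ = 20, Δ₃ = 176.
The minors fit neither the all-positive nor the alternating-sign pattern, so H is indefinite: a saddle point.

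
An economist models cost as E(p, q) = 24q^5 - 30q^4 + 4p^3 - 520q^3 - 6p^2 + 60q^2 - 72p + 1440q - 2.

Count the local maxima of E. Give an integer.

2

E separates as a function of p plus a function of q, so ∇E=0 decouples.
∂E/∂p = 12(p - 3)(p + 2) = 0 at p ∈ {-2, 3}; ∂E/∂q = 120(q - 4)(q - 1)(q + 1)(q + 3) = 0 at q ∈ {-3, -1, 1, 4}.
The Hessian is diagonal: diag(E_pp, E_qq). Second derivatives: E_pp(-2)=-60, E_pp(3)=60; E_qq(-3)=-6720, E_qq(-1)=2400, E_qq(1)=-2880, E_qq(4)=12600.
Local maxima occur where both diagonal entries negative: (-2, -3), (-2, 1). Count: 2.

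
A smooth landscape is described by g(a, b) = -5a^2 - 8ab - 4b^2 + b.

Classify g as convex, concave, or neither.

concave

g is quadratic, so its Hessian is the constant matrix H = [[-10, -8], [-8, -8]].
det(H) = 16, tr(H) = -18.
det(H) > 0 and tr(H) < 0, so H is negative definite everywhere: concave.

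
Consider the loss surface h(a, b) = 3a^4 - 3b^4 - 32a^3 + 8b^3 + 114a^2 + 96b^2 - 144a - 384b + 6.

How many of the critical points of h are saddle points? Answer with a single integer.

5

h separates as a function of a plus a function of b, so ∇h=0 decouples.
∂h/∂a = 12(a - 4)(a - 3)(a - 1) = 0 at a ∈ {1, 3, 4}; ∂h/∂b = -12(b - 4)(b - 2)(b + 4) = 0 at b ∈ {-4, 2, 4}.
The Hessian is diagonal: diag(h_aa, h_bb). Second derivatives: h_aa(1)=72, h_aa(3)=-24, h_aa(4)=36; h_bb(-4)=-576, h_bb(2)=144, h_bb(4)=-192.
Saddle points occur where the two diagonal entries have opposite signs: (1, -4), (1, 4), (3, 2), (4, -4), (4, 4). Count: 5.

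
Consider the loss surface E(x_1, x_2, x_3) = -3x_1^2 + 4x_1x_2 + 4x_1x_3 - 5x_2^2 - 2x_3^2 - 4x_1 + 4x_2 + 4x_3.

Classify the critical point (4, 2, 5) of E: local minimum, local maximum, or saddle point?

local maximum

The Hessian is constant: H = [[-6, 4, 4], [4, -10, 0], [4, 0, -4]].
Leading principal minors: Δ₁ = -6, Δ₂ = 44, Δ₃ = -16.
The minors alternate sign starting negative (−, +, −), so H is negative definite: a local maximum.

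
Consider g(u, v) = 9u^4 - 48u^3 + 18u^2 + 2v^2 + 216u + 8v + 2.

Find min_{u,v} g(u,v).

g(u,v) separates as P(u) + Q(v) + 2, so its minimum is min P + min Q + 2.
P'(u) = 36(u - 3)(u - 2)(u + 1) vanishes at u ∈ {-1, 2, 3}; Q'(v) = 4v + 8 vanishes at v ∈ {-2}.
Local minima of P (where P''>0): P(-1)=-141, P(3)=243. Local minima of Q: Q(-2)=-8.
So the global minimum of g is P(-1) + Q(-2) + 2 = -141 − 8 + 2 = -147, attained at (-1, -2).

-147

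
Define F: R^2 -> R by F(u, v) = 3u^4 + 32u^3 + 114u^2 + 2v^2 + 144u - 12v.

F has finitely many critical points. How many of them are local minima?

F separates as a function of u plus a function of v, so ∇F=0 decouples.
∂F/∂u = 12(u + 1)(u + 3)(u + 4) = 0 at u ∈ {-4, -3, -1}; ∂F/∂v = 4(v - 3) = 0 at v ∈ {3}.
The Hessian is diagonal: diag(F_uu, F_vv). Second derivatives: F_uu(-4)=36, F_uu(-3)=-24, F_uu(-1)=72; F_vv(3)=4.
Local minima occur where both diagonal entries positive: (-4, 3), (-1, 3). Count: 2.

2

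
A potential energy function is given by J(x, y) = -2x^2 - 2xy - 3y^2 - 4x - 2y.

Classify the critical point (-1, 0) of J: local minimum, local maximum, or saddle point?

local maximum

The Hessian of J is constant: H = [[-4, -2], [-2, -6]].
det(H) = (-4)·(-6) − (-2)² = 20.
det(H) > 0 and tr(H) = -10 < 0, so H is negative definite and the point is a local maximum.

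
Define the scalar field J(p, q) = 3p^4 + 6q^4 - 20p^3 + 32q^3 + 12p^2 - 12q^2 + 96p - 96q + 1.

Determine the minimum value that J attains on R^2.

-380

J(p,q) separates as A(p) + B(q) + 1, so its minimum is min A + min B + 1.
A'(p) = 12(p - 4)(p - 2)(p + 1) vanishes at p ∈ {-1, 2, 4}; B'(q) = 24(q - 1)(q + 1)(q + 4) vanishes at q ∈ {-4, -1, 1}.
Local minima of A (where A''>0): A(-1)=-61, A(4)=64. Local minima of B: B(-4)=-320, B(1)=-70.
So the global minimum of J is A(-1) + B(-4) + 1 = -61 − 320 + 1 = -380, attained at (-1, -4).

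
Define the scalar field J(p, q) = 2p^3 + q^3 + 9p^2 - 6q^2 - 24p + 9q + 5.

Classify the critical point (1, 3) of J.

The mixed partial ∂²J/∂p∂q is 0, so the Hessian at any point is diag(J_pp, J_qq) = diag(6(2p + 3), 6(q - 2)).
At (1, 3): H = diag(30, 6).
Both eigenvalues are positive, so H is positive definite: a local minimum.

local minimum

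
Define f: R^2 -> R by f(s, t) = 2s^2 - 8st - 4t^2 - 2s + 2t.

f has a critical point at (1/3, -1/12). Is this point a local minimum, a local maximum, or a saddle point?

saddle point

The Hessian of f is constant: H = [[4, -8], [-8, -8]].
det(H) = 4·(-8) − (-8)² = -96.
Since det(H) < 0, H is indefinite and the critical point is a saddle point.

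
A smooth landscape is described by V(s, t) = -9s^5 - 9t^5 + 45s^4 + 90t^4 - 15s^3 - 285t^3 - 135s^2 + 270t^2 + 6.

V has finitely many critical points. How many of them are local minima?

4

V separates as a function of s plus a function of t, so ∇V=0 decouples.
∂V/∂s = -45s(s - 3)(s - 2)(s + 1) = 0 at s ∈ {-1, 0, 2, 3}; ∂V/∂t = -45t(t - 4)(t - 3)(t - 1) = 0 at t ∈ {0, 1, 3, 4}.
The Hessian is diagonal: diag(V_ss, V_tt). Second derivatives: V_ss(-1)=540, V_ss(0)=-270, V_ss(2)=270, V_ss(3)=-540; V_tt(0)=540, V_tt(1)=-270, V_tt(3)=270, V_tt(4)=-540.
Local minima occur where both diagonal entries positive: (-1, 0), (-1, 3), (2, 0), (2, 3). Count: 4.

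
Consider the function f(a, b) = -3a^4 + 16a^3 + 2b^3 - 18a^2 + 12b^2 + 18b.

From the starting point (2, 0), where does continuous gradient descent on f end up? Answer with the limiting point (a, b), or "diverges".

(1, -1)

f is separable, so gradient descent decouples: a follows -∂f/∂a, b follows -∂f/∂b.
∂f/∂a = -12a(a - 3)(a - 1); at a=2 this is 24, so a decreases.
∂f/∂b = 6(b + 1)(b + 3); at b=0 this is 18, so b decreases.
a converges to its nearest critical value 1 (a local min of the a-part); b converges to -1. The iterate converges to (1, -1).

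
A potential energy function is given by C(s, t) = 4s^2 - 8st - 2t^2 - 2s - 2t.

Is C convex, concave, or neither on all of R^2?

neither

C is quadratic, so its Hessian is the constant matrix H = [[8, -8], [-8, -4]].
det(H) = -96, tr(H) = 4.
det(H) < 0, so H is indefinite: neither convex nor concave.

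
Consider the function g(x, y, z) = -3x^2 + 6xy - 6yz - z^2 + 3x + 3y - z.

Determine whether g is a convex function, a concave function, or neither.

neither

g is quadratic, so its Hessian is the constant matrix H = [[-6, 6, 0], [6, 0, -6], [0, -6, -2]].
Leading principal minors: -6, -36, 288.
Neither pattern holds ⇒ H is indefinite ⇒ neither convex nor concave.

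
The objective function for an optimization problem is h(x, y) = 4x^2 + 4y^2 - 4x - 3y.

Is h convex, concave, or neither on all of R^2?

convex

h is quadratic, so its Hessian is the constant matrix H = [[8, 0], [0, 8]].
det(H) = 64, tr(H) = 16.
det(H) > 0 and tr(H) > 0, so H is positive definite everywhere: convex.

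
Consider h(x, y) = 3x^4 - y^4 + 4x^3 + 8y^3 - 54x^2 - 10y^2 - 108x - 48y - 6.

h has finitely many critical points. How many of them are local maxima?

2

h separates as a function of x plus a function of y, so ∇h=0 decouples.
∂h/∂x = 12(x - 3)(x + 1)(x + 3) = 0 at x ∈ {-3, -1, 3}; ∂h/∂y = -4(y - 4)(y - 3)(y + 1) = 0 at y ∈ {-1, 3, 4}.
The Hessian is diagonal: diag(h_xx, h_yy). Second derivatives: h_xx(-3)=144, h_xx(-1)=-96, h_xx(3)=288; h_yy(-1)=-80, h_yy(3)=16, h_yy(4)=-20.
Local maxima occur where both diagonal entries negative: (-1, -1), (-1, 4). Count: 2.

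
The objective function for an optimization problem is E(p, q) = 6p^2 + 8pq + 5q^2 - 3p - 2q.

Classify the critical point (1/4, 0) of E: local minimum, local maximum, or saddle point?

The Hessian of E is constant: H = [[12, 8], [8, 10]].
det(H) = 12·10 − 8² = 56.
det(H) > 0 and tr(H) = 22 > 0, so H is positive definite and the point is a local minimum.

local minimum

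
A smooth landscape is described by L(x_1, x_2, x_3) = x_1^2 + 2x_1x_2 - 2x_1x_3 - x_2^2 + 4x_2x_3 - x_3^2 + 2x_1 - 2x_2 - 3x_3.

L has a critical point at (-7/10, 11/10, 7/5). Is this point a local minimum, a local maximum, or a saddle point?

saddle point

The Hessian is constant: H = [[2, 2, -2], [2, -2, 4], [-2, 4, -2]].
Leading principal minors: Δ₁ = 2, Δ₂ = -8, Δ₃ = -40.
The minors fit neither the all-positive nor the alternating-sign pattern, so H is indefinite: a saddle point.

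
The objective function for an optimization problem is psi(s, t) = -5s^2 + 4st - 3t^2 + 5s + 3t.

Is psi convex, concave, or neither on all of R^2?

psi is quadratic, so its Hessian is the constant matrix H = [[-10, 4], [4, -6]].
det(H) = 44, tr(H) = -16.
det(H) > 0 and tr(H) < 0, so H is negative definite everywhere: concave.

concave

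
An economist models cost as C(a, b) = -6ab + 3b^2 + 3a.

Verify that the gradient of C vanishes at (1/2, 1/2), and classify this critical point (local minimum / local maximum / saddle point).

∇C = (-6b + 3, -6a + 6b); substituting (1/2, 1/2) gives ∇C = (0, 0), so (1/2, 1/2) is indeed a critical point.
The Hessian of C is constant: H = [[0, -6], [-6, 6]].
det(H) = 0·6 − (-6)² = -36.
Since det(H) < 0, H is indefinite and the critical point is a saddle point.

saddle point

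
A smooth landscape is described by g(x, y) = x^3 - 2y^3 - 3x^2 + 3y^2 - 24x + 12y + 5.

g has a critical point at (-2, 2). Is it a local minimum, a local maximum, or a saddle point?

The mixed partial ∂²g/∂x∂y is 0, so the Hessian at any point is diag(g_xx, g_yy) = diag(6(x - 1), 6(-2y + 1)).
At (-2, 2): H = diag(-18, -18).
Both eigenvalues are negative, so H is negative definite: a local maximum.

local maximum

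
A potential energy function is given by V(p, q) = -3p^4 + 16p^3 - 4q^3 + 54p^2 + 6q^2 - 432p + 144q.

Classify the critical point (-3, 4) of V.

The mixed partial ∂²V/∂p∂q is 0, so the Hessian at any point is diag(V_pp, V_qq) = diag(12(-3p^2 + 8p + 9), 12(-2q + 1)).
At (-3, 4): H = diag(-504, -84).
Both eigenvalues are negative, so H is negative definite: a local maximum.

local maximum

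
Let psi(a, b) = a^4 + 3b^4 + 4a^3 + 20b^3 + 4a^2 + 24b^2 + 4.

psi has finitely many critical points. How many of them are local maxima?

1

psi separates as a function of a plus a function of b, so ∇psi=0 decouples.
∂psi/∂a = 4a(a + 1)(a + 2) = 0 at a ∈ {-2, -1, 0}; ∂psi/∂b = 12b(b + 1)(b + 4) = 0 at b ∈ {-4, -1, 0}.
The Hessian is diagonal: diag(psi_aa, psi_bb). Second derivatives: psi_aa(-2)=8, psi_aa(-1)=-4, psi_aa(0)=8; psi_bb(-4)=144, psi_bb(-1)=-36, psi_bb(0)=48.
Local maxima occur where both diagonal entries negative: (-1, -1). Count: 1.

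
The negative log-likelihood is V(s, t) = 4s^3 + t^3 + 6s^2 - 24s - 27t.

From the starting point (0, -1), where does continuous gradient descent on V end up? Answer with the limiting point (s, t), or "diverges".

(1, 3)

V is separable, so gradient descent decouples: s follows -∂V/∂s, t follows -∂V/∂t.
∂V/∂s = 12(s - 1)(s + 2); at s=0 this is -24, so s increases.
∂V/∂t = 3(t - 3)(t + 3); at t=-1 this is -24, so t increases.
s converges to its nearest critical value 1 (a local min of the s-part); t converges to 3. The iterate converges to (1, 3).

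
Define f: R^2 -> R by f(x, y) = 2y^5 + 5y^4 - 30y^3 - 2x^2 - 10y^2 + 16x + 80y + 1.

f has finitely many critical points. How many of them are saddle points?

f separates as a function of x plus a function of y, so ∇f=0 decouples.
∂f/∂x = -4(x - 4) = 0 at x ∈ {4}; ∂f/∂y = 10(y - 2)(y - 1)(y + 1)(y + 4) = 0 at y ∈ {-4, -1, 1, 2}.
The Hessian is diagonal: diag(f_xx, f_yy). Second derivatives: f_xx(4)=-4; f_yy(-4)=-900, f_yy(-1)=180, f_yy(1)=-100, f_yy(2)=180.
Saddle points occur where the two diagonal entries have opposite signs: (4, -1), (4, 2). Count: 2.

2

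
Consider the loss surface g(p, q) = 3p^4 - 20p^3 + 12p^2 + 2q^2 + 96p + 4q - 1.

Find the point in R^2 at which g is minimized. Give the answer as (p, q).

(-1, -1)

g(p,q) separates as A(p) + B(q) − 1, so its minimum is min A + min B − 1.
A'(p) = 12(p - 4)(p - 2)(p + 1) vanishes at p ∈ {-1, 2, 4}; B'(q) = 4q + 4 vanishes at q ∈ {-1}.
Local minima of A (where A''>0): A(-1)=-61, A(4)=64. Local minima of B: B(-1)=-2.
So the global minimum of g is A(-1) + B(-1) − 1 = -61 − 2 − 1 = -64, attained at (-1, -1).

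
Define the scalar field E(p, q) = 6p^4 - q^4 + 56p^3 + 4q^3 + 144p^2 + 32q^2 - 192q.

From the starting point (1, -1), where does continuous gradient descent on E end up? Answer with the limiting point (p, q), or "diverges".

E is separable, so gradient descent decouples: p follows -∂E/∂p, q follows -∂E/∂q.
∂E/∂p = 24p(p + 3)(p + 4); at p=1 this is 480, so p decreases.
∂E/∂q = -4(q - 4)(q - 3)(q + 4); at q=-1 this is -240, so q increases.
p converges to its nearest critical value 0 (a local min of the p-part); q converges to 3. The iterate converges to (0, 3).

(0, 3)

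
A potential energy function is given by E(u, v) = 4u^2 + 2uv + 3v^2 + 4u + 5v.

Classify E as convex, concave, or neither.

convex

E is quadratic, so its Hessian is the constant matrix H = [[8, 2], [2, 6]].
det(H) = 44, tr(H) = 14.
det(H) > 0 and tr(H) > 0, so H is positive definite everywhere: convex.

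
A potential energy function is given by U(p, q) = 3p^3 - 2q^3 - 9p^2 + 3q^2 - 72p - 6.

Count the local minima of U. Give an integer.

1

U separates as a function of p plus a function of q, so ∇U=0 decouples.
∂U/∂p = 9(p - 4)(p + 2) = 0 at p ∈ {-2, 4}; ∂U/∂q = -6q(q - 1) = 0 at q ∈ {0, 1}.
The Hessian is diagonal: diag(U_pp, U_qq). Second derivatives: U_pp(-2)=-54, U_pp(4)=54; U_qq(0)=6, U_qq(1)=-6.
Local minima occur where both diagonal entries positive: (4, 0). Count: 1.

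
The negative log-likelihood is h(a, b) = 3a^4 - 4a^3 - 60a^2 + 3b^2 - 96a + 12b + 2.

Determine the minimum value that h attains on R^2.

h(a,b) separates as P(a) + Q(b) + 2, so its minimum is min P + min Q + 2.
P'(a) = 12(a - 4)(a + 1)(a + 2) vanishes at a ∈ {-2, -1, 4}; Q'(b) = 6b + 12 vanishes at b ∈ {-2}.
Local minima of P (where P''>0): P(-2)=32, P(4)=-832. Local minima of Q: Q(-2)=-12.
So the global minimum of h is P(4) + Q(-2) + 2 = -832 − 12 + 2 = -842, attained at (4, -2).

-842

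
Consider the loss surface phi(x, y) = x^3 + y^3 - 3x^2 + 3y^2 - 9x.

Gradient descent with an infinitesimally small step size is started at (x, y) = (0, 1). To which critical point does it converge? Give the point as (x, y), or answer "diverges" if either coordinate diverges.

phi is separable, so gradient descent decouples: x follows -∂phi/∂x, y follows -∂phi/∂y.
∂phi/∂x = 3(x - 3)(x + 1); at x=0 this is -9, so x increases.
∂phi/∂y = 3y(y + 2); at y=1 this is 9, so y decreases.
x converges to its nearest critical value 3 (a local min of the x-part); y converges to 0. The iterate converges to (3, 0).

(3, 0)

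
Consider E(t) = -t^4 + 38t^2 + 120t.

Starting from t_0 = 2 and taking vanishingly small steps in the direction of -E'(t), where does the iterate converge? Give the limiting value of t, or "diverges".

E'(t) = -4(t - 5)(t + 2)(t + 3), so E'(2) = 240.
Gradient descent moves in the -E' direction, i.e. t is decreasing.
The nearest critical point in that direction is t = -2, where E'' = 28 > 0 (a local minimum). The iterate converges there.

-2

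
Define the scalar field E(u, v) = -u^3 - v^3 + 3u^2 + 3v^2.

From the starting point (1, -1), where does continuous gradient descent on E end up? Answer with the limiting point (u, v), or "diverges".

(0, 0)

E is separable, so gradient descent decouples: u follows -∂E/∂u, v follows -∂E/∂v.
∂E/∂u = -3u(u - 2); at u=1 this is 3, so u decreases.
∂E/∂v = -3v(v - 2); at v=-1 this is -9, so v increases.
u converges to its nearest critical value 0 (a local min of the u-part); v converges to 0. The iterate converges to (0, 0).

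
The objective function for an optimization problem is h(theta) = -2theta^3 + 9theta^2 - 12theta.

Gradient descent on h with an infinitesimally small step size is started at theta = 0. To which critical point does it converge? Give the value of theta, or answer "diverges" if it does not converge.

1

h'(theta) = -6(theta - 2)(theta - 1), so h'(0) = -12.
Gradient descent moves in the -h' direction, i.e. theta is increasing.
The nearest critical point in that direction is theta = 1, where h'' = 6 > 0 (a local minimum). The iterate converges there.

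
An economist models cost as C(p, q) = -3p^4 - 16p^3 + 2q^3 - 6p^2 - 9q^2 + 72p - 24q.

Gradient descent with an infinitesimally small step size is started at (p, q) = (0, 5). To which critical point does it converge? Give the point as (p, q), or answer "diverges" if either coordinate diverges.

(-2, 4)

C is separable, so gradient descent decouples: p follows -∂C/∂p, q follows -∂C/∂q.
∂C/∂p = -12(p - 1)(p + 2)(p + 3); at p=0 this is 72, so p decreases.
∂C/∂q = 6(q - 4)(q + 1); at q=5 this is 36, so q decreases.
p converges to its nearest critical value -2 (a local min of the p-part); q converges to 4. The iterate converges to (-2, 4).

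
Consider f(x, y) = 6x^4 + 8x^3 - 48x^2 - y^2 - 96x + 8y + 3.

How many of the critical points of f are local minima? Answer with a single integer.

f separates as a function of x plus a function of y, so ∇f=0 decouples.
∂f/∂x = 24(x - 2)(x + 1)(x + 2) = 0 at x ∈ {-2, -1, 2}; ∂f/∂y = -2(y - 4) = 0 at y ∈ {4}.
The Hessian is diagonal: diag(f_xx, f_yy). Second derivatives: f_xx(-2)=96, f_xx(-1)=-72, f_xx(2)=288; f_yy(4)=-2.
Local minima occur where both diagonal entries positive: none. Count: 0.

0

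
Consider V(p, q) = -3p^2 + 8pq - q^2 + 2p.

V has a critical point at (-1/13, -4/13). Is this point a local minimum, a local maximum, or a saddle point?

The Hessian of V is constant: H = [[-6, 8], [8, -2]].
det(H) = (-6)·(-2) − 8² = -52.
Since det(H) < 0, H is indefinite and the critical point is a saddle point.

saddle point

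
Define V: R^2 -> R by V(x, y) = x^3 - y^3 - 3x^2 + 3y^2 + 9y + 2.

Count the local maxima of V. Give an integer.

1

V separates as a function of x plus a function of y, so ∇V=0 decouples.
∂V/∂x = 3x(x - 2) = 0 at x ∈ {0, 2}; ∂V/∂y = -3(y - 3)(y + 1) = 0 at y ∈ {-1, 3}.
The Hessian is diagonal: diag(V_xx, V_yy). Second derivatives: V_xx(0)=-6, V_xx(2)=6; V_yy(-1)=12, V_yy(3)=-12.
Local maxima occur where both diagonal entries negative: (0, 3). Count: 1.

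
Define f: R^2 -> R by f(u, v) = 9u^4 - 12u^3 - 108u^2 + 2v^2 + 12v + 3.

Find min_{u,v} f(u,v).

-582

f(u,v) separates as P(u) + Q(v) + 3, so its minimum is min P + min Q + 3.
P'(u) = 36u(u - 3)(u + 2) vanishes at u ∈ {-2, 0, 3}; Q'(v) = 4v + 12 vanishes at v ∈ {-3}.
Local minima of P (where P''>0): P(-2)=-192, P(3)=-567. Local minima of Q: Q(-3)=-18.
So the global minimum of f is P(3) + Q(-3) + 3 = -567 − 18 + 3 = -582, attained at (3, -3).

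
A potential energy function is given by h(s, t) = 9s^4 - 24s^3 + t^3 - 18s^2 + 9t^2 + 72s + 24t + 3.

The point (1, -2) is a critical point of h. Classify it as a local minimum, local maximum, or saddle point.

saddle point

The mixed partial ∂²h/∂s∂t is 0, so the Hessian at any point is diag(h_ss, h_tt) = diag(36(3s^2 - 4s - 1), 6(t + 3)).
At (1, -2): H = diag(-72, 6).
The eigenvalues have opposite signs, so H is indefinite: a saddle point.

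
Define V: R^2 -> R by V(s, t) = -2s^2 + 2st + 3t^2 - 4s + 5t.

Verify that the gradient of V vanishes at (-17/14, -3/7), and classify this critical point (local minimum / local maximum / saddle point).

saddle point

∇V = (-4s + 2t - 4, 2s + 6t + 5); substituting (-17/14, -3/7) gives ∇V = (0, 0), so (-17/14, -3/7) is indeed a critical point.
The Hessian of V is constant: H = [[-4, 2], [2, 6]].
det(H) = (-4)·6 − 2² = -28.
Since det(H) < 0, H is indefinite and the critical point is a saddle point.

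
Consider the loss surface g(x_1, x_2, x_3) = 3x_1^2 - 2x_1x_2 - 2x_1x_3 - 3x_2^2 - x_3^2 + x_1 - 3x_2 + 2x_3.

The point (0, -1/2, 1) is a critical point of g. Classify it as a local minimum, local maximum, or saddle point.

saddle point

The Hessian is constant: H = [[6, -2, -2], [-2, -6, 0], [-2, 0, -2]].
Leading principal minors: Δ₁ = 6, Δ₂ = -40, Δ₃ = 104.
The minors fit neither the all-positive nor the alternating-sign pattern, so H is indefinite: a saddle point.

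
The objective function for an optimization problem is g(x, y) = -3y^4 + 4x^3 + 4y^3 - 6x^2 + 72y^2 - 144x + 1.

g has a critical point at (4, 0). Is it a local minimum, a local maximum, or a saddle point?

The mixed partial ∂²g/∂x∂y is 0, so the Hessian at any point is diag(g_xx, g_yy) = diag(12(2x - 1), 12(-3y^2 + 2y + 12)).
At (4, 0): H = diag(84, 144).
Both eigenvalues are positive, so H is positive definite: a local minimum.

local minimum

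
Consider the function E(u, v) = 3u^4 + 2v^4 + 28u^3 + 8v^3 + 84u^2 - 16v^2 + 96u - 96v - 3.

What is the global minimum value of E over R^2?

E(u,v) separates as P(u) + Q(v) − 3, so its minimum is min P + min Q − 3.
P'(u) = 12(u + 1)(u + 2)(u + 4) vanishes at u ∈ {-4, -2, -1}; Q'(v) = 8(v - 2)(v + 2)(v + 3) vanishes at v ∈ {-3, -2, 2}.
Local minima of P (where P''>0): P(-4)=-64, P(-1)=-37. Local minima of Q: Q(-3)=90, Q(2)=-160.
So the global minimum of E is P(-4) + Q(2) − 3 = -64 − 160 − 3 = -227, attained at (-4, 2).

-227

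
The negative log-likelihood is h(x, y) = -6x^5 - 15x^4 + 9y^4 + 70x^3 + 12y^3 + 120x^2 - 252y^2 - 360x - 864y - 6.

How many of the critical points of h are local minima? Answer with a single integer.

h separates as a function of x plus a function of y, so ∇h=0 decouples.
∂h/∂x = -30(x - 2)(x - 1)(x + 2)(x + 3) = 0 at x ∈ {-3, -2, 1, 2}; ∂h/∂y = 36(y - 4)(y + 2)(y + 3) = 0 at y ∈ {-3, -2, 4}.
The Hessian is diagonal: diag(h_xx, h_yy). Second derivatives: h_xx(-3)=600, h_xx(-2)=-360, h_xx(1)=360, h_xx(2)=-600; h_yy(-3)=252, h_yy(-2)=-216, h_yy(4)=1512.
Local minima occur where both diagonal entries positive: (-3, -3), (-3, 4), (1, -3), (1, 4). Count: 4.

4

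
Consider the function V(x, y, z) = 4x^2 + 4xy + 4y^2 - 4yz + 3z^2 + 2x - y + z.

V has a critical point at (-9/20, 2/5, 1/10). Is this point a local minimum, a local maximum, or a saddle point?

The Hessian is constant: H = [[8, 4, 0], [4, 8, -4], [0, -4, 6]].
Leading principal minors: Δ₁ = 8, Δ₂ = 48, Δ₃ = 160.
All leading minors are positive, so H is positive definite: a local minimum.

local minimum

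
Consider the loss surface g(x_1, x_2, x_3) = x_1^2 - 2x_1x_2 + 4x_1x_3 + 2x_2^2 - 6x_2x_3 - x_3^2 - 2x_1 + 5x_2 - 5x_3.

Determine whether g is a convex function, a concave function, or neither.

g is quadratic, so its Hessian is the constant matrix H = [[2, -2, 4], [-2, 4, -6], [4, -6, -2]].
Leading principal minors: 2, 4, -48.
Neither pattern holds ⇒ H is indefinite ⇒ neither convex nor concave.

neither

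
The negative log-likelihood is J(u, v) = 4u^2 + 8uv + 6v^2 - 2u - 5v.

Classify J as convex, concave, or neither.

convex

J is quadratic, so its Hessian is the constant matrix H = [[8, 8], [8, 12]].
det(H) = 32, tr(H) = 20.
det(H) > 0 and tr(H) > 0, so H is positive definite everywhere: convex.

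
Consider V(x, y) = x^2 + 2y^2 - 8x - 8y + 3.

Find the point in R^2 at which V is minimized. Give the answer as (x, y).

V(x,y) separates as P(x) + Q(y) + 3, so its minimum is min P + min Q + 3.
P'(x) = 2x - 8 vanishes at x ∈ {4}; Q'(y) = 4y - 8 vanishes at y ∈ {2}.
Local minima of P (where P''>0): P(4)=-16. Local minima of Q: Q(2)=-8.
So the global minimum of V is P(4) + Q(2) + 3 = -16 − 8 + 3 = -21, attained at (4, 2).

(4, 2)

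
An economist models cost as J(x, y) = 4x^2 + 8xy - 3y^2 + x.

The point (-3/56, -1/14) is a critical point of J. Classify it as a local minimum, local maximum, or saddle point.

The Hessian of J is constant: H = [[8, 8], [8, -6]].
det(H) = 8·(-6) − 8² = -112.
Since det(H) < 0, H is indefinite and the critical point is a saddle point.

saddle point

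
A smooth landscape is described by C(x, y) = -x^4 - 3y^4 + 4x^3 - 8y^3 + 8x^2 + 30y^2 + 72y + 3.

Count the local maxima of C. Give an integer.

C separates as a function of x plus a function of y, so ∇C=0 decouples.
∂C/∂x = -4x(x - 4)(x + 1) = 0 at x ∈ {-1, 0, 4}; ∂C/∂y = -12(y - 2)(y + 1)(y + 3) = 0 at y ∈ {-3, -1, 2}.
The Hessian is diagonal: diag(C_xx, C_yy). Second derivatives: C_xx(-1)=-20, C_xx(0)=16, C_xx(4)=-80; C_yy(-3)=-120, C_yy(-1)=72, C_yy(2)=-180.
Local maxima occur where both diagonal entries negative: (-1, -3), (-1, 2), (4, -3), (4, 2). Count: 4.

4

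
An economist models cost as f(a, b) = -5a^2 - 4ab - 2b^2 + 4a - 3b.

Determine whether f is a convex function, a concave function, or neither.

concave

f is quadratic, so its Hessian is the constant matrix H = [[-10, -4], [-4, -4]].
det(H) = 24, tr(H) = -14.
det(H) > 0 and tr(H) < 0, so H is negative definite everywhere: concave.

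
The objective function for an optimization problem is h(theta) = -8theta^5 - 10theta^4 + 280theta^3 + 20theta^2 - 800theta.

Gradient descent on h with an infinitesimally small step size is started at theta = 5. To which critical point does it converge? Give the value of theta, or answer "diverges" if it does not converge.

h'(theta) = -40(theta - 4)(theta - 1)(theta + 1)(theta + 5), so h'(5) = -9600.
Gradient descent moves in the -h' direction, i.e. theta is increasing.
There is no critical point above theta=5, and h' keeps the same sign, so the iterate runs off to +∞.

diverges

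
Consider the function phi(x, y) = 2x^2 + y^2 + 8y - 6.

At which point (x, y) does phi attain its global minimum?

phi(x,y) separates as P(x) + Q(y) − 6, so its minimum is min P + min Q − 6.
P'(x) = 4x vanishes at x ∈ {0}; Q'(y) = 2y + 8 vanishes at y ∈ {-4}.
Local minima of P (where P''>0): P(0)=0. Local minima of Q: Q(-4)=-16.
So the global minimum of phi is P(0) + Q(-4) − 6 = 0 − 16 − 6 = -22, attained at (0, -4).

(0, -4)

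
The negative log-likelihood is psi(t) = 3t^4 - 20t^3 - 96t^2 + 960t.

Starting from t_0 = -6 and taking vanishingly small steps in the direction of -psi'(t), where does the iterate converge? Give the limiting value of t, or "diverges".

psi'(t) = 12(t - 5)(t - 4)(t + 4), so psi'(-6) = -2640.
Gradient descent moves in the -psi' direction, i.e. t is increasing.
The nearest critical point in that direction is t = -4, where psi'' = 864 > 0 (a local minimum). The iterate converges there.

-4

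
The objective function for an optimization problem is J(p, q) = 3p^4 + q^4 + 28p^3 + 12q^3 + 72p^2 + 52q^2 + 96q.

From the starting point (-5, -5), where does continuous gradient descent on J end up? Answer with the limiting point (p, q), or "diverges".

J is separable, so gradient descent decouples: p follows -∂J/∂p, q follows -∂J/∂q.
∂J/∂p = 12p(p + 3)(p + 4); at p=-5 this is -120, so p increases.
∂J/∂q = 4(q + 2)(q + 3)(q + 4); at q=-5 this is -24, so q increases.
p converges to its nearest critical value -4 (a local min of the p-part); q converges to -4. The iterate converges to (-4, -4).

(-4, -4)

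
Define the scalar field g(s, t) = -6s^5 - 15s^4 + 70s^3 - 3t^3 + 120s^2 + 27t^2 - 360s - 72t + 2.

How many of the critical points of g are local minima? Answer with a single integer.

2

g separates as a function of s plus a function of t, so ∇g=0 decouples.
∂g/∂s = -30(s - 2)(s - 1)(s + 2)(s + 3) = 0 at s ∈ {-3, -2, 1, 2}; ∂g/∂t = -9(t - 4)(t - 2) = 0 at t ∈ {2, 4}.
The Hessian is diagonal: diag(g_ss, g_tt). Second derivatives: g_ss(-3)=600, g_ss(-2)=-360, g_ss(1)=360, g_ss(2)=-600; g_tt(2)=18, g_tt(4)=-18.
Local minima occur where both diagonal entries positive: (-3, 2), (1, 2). Count: 2.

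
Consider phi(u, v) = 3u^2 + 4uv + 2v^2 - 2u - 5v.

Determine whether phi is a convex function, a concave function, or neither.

phi is quadratic, so its Hessian is the constant matrix H = [[6, 4], [4, 4]].
det(H) = 8, tr(H) = 10.
det(H) > 0 and tr(H) > 0, so H is positive definite everywhere: convex.

convex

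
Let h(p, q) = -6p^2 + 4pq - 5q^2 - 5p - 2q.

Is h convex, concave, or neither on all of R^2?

concave

h is quadratic, so its Hessian is the constant matrix H = [[-12, 4], [4, -10]].
det(H) = 104, tr(H) = -22.
det(H) > 0 and tr(H) < 0, so H is negative definite everywhere: concave.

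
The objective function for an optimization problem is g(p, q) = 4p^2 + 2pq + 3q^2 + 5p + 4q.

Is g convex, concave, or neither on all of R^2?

g is quadratic, so its Hessian is the constant matrix H = [[8, 2], [2, 6]].
det(H) = 44, tr(H) = 14.
det(H) > 0 and tr(H) > 0, so H is positive definite everywhere: convex.

convex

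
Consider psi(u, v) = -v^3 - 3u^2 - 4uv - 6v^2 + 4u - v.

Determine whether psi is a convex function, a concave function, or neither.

The term -v^3 is cubic, so the Hessian is not constant.
∂²psi/∂v² = -6v - 12, which takes both signs as v varies (negative for sufficiently large v). A diagonal entry of the Hessian changing sign means the Hessian is neither positive- nor negative-semidefinite on all of R^2.

neither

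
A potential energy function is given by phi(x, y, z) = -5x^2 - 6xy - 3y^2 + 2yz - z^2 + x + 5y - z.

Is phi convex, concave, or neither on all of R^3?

concave

phi is quadratic, so its Hessian is the constant matrix H = [[-10, -6, 0], [-6, -6, 2], [0, 2, -2]].
Leading principal minors: -10, 24, -8.
Signs alternate −, +, − ⇒ H ≺ 0 ⇒ concave.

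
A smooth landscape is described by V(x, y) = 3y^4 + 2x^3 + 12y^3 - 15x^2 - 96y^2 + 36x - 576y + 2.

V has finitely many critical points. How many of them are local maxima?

1

V separates as a function of x plus a function of y, so ∇V=0 decouples.
∂V/∂x = 6(x - 3)(x - 2) = 0 at x ∈ {2, 3}; ∂V/∂y = 12(y - 4)(y + 3)(y + 4) = 0 at y ∈ {-4, -3, 4}.
The Hessian is diagonal: diag(V_xx, V_yy). Second derivatives: V_xx(2)=-6, V_xx(3)=6; V_yy(-4)=96, V_yy(-3)=-84, V_yy(4)=672.
Local maxima occur where both diagonal entries negative: (2, -3). Count: 1.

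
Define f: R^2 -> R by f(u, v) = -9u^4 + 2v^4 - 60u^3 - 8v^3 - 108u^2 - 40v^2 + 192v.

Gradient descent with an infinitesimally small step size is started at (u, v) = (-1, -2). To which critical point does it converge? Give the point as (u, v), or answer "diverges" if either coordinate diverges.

(-2, -3)

f is separable, so gradient descent decouples: u follows -∂f/∂u, v follows -∂f/∂v.
∂f/∂u = -36u(u + 2)(u + 3); at u=-1 this is 72, so u decreases.
∂f/∂v = 8(v - 4)(v - 2)(v + 3); at v=-2 this is 192, so v decreases.
u converges to its nearest critical value -2 (a local min of the u-part); v converges to -3. The iterate converges to (-2, -3).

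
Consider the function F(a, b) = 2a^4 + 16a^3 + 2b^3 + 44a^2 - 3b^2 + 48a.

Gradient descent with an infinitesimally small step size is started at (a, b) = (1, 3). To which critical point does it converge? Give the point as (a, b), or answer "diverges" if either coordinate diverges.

(-1, 1)

F is separable, so gradient descent decouples: a follows -∂F/∂a, b follows -∂F/∂b.
∂F/∂a = 8(a + 1)(a + 2)(a + 3); at a=1 this is 192, so a decreases.
∂F/∂b = 6b(b - 1); at b=3 this is 36, so b decreases.
a converges to its nearest critical value -1 (a local min of the a-part); b converges to 1. The iterate converges to (-1, 1).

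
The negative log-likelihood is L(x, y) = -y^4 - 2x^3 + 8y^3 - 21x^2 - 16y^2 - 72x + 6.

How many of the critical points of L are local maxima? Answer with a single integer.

L separates as a function of x plus a function of y, so ∇L=0 decouples.
∂L/∂x = -6(x + 3)(x + 4) = 0 at x ∈ {-4, -3}; ∂L/∂y = -4y(y - 4)(y - 2) = 0 at y ∈ {0, 2, 4}.
The Hessian is diagonal: diag(L_xx, L_yy). Second derivatives: L_xx(-4)=6, L_xx(-3)=-6; L_yy(0)=-32, L_yy(2)=16, L_yy(4)=-32.
Local maxima occur where both diagonal entries negative: (-3, 0), (-3, 4). Count: 2.

2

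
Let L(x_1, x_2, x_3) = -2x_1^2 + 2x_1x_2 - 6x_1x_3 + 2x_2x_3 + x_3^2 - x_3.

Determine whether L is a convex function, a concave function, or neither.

L is quadratic, so its Hessian is the constant matrix H = [[-4, 2, -6], [2, 0, 2], [-6, 2, 2]].
Leading principal minors: -4, -4, -40.
Neither pattern holds ⇒ H is indefinite ⇒ neither convex nor concave.

neither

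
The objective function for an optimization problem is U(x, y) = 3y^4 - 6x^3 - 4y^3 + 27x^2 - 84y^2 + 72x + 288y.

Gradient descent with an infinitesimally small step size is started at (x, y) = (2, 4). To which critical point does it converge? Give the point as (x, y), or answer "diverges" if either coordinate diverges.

(-1, 3)

U is separable, so gradient descent decouples: x follows -∂U/∂x, y follows -∂U/∂y.
∂U/∂x = -18(x - 4)(x + 1); at x=2 this is 108, so x decreases.
∂U/∂y = 12(y - 3)(y - 2)(y + 4); at y=4 this is 192, so y decreases.
x converges to its nearest critical value -1 (a local min of the x-part); y converges to 3. The iterate converges to (-1, 3).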